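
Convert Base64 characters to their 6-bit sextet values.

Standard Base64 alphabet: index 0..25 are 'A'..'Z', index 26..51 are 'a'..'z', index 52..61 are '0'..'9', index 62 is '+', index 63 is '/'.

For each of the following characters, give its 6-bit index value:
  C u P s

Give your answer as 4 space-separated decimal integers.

Answer: 2 46 15 44

Derivation:
'C': A..Z range, ord('C') − ord('A') = 2
'u': a..z range, 26 + ord('u') − ord('a') = 46
'P': A..Z range, ord('P') − ord('A') = 15
's': a..z range, 26 + ord('s') − ord('a') = 44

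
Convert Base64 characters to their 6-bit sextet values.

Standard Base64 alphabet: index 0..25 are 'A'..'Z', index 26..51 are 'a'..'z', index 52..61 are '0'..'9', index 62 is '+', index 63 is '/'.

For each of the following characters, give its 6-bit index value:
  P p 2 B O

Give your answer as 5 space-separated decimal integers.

Answer: 15 41 54 1 14

Derivation:
'P': A..Z range, ord('P') − ord('A') = 15
'p': a..z range, 26 + ord('p') − ord('a') = 41
'2': 0..9 range, 52 + ord('2') − ord('0') = 54
'B': A..Z range, ord('B') − ord('A') = 1
'O': A..Z range, ord('O') − ord('A') = 14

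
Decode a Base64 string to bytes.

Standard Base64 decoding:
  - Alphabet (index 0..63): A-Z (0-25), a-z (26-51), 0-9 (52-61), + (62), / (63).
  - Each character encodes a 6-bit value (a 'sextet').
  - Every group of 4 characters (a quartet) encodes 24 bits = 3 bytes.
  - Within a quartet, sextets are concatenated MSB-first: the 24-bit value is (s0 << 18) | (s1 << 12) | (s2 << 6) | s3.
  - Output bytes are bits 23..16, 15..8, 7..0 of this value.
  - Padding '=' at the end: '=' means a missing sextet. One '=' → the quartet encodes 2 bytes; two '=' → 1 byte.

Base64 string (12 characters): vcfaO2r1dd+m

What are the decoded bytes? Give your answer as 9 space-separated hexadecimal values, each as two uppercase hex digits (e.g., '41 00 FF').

Answer: BD C7 DA 3B 6A F5 75 DF A6

Derivation:
After char 0 ('v'=47): chars_in_quartet=1 acc=0x2F bytes_emitted=0
After char 1 ('c'=28): chars_in_quartet=2 acc=0xBDC bytes_emitted=0
After char 2 ('f'=31): chars_in_quartet=3 acc=0x2F71F bytes_emitted=0
After char 3 ('a'=26): chars_in_quartet=4 acc=0xBDC7DA -> emit BD C7 DA, reset; bytes_emitted=3
After char 4 ('O'=14): chars_in_quartet=1 acc=0xE bytes_emitted=3
After char 5 ('2'=54): chars_in_quartet=2 acc=0x3B6 bytes_emitted=3
After char 6 ('r'=43): chars_in_quartet=3 acc=0xEDAB bytes_emitted=3
After char 7 ('1'=53): chars_in_quartet=4 acc=0x3B6AF5 -> emit 3B 6A F5, reset; bytes_emitted=6
After char 8 ('d'=29): chars_in_quartet=1 acc=0x1D bytes_emitted=6
After char 9 ('d'=29): chars_in_quartet=2 acc=0x75D bytes_emitted=6
After char 10 ('+'=62): chars_in_quartet=3 acc=0x1D77E bytes_emitted=6
After char 11 ('m'=38): chars_in_quartet=4 acc=0x75DFA6 -> emit 75 DF A6, reset; bytes_emitted=9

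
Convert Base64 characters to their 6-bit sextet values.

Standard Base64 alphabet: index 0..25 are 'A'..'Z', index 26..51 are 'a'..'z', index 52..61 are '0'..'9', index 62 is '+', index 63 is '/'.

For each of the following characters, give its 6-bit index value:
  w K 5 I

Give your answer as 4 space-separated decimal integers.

'w': a..z range, 26 + ord('w') − ord('a') = 48
'K': A..Z range, ord('K') − ord('A') = 10
'5': 0..9 range, 52 + ord('5') − ord('0') = 57
'I': A..Z range, ord('I') − ord('A') = 8

Answer: 48 10 57 8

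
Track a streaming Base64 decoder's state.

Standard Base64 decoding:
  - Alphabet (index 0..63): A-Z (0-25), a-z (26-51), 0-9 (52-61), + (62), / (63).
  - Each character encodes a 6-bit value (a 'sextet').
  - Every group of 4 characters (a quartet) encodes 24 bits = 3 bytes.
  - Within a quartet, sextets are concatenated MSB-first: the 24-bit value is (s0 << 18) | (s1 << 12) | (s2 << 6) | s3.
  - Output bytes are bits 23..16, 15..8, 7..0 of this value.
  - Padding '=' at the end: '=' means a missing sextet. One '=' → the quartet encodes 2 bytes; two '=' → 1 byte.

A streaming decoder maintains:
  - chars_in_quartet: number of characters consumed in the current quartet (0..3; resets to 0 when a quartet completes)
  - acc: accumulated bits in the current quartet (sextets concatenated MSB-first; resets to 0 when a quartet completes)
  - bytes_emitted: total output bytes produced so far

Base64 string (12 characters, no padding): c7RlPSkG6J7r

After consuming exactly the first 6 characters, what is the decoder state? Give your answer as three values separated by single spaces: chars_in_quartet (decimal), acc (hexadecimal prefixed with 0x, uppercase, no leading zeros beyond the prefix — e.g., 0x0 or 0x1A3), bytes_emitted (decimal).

Answer: 2 0x3D2 3

Derivation:
After char 0 ('c'=28): chars_in_quartet=1 acc=0x1C bytes_emitted=0
After char 1 ('7'=59): chars_in_quartet=2 acc=0x73B bytes_emitted=0
After char 2 ('R'=17): chars_in_quartet=3 acc=0x1CED1 bytes_emitted=0
After char 3 ('l'=37): chars_in_quartet=4 acc=0x73B465 -> emit 73 B4 65, reset; bytes_emitted=3
After char 4 ('P'=15): chars_in_quartet=1 acc=0xF bytes_emitted=3
After char 5 ('S'=18): chars_in_quartet=2 acc=0x3D2 bytes_emitted=3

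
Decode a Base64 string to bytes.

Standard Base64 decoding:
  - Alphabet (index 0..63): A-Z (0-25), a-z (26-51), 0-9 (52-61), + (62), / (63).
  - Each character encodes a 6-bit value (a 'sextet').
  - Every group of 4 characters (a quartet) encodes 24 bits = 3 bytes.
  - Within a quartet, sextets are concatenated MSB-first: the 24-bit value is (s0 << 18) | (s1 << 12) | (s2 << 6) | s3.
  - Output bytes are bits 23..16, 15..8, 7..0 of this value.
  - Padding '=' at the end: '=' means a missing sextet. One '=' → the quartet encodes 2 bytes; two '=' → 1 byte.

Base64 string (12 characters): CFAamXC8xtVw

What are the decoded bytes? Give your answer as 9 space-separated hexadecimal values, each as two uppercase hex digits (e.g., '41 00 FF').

After char 0 ('C'=2): chars_in_quartet=1 acc=0x2 bytes_emitted=0
After char 1 ('F'=5): chars_in_quartet=2 acc=0x85 bytes_emitted=0
After char 2 ('A'=0): chars_in_quartet=3 acc=0x2140 bytes_emitted=0
After char 3 ('a'=26): chars_in_quartet=4 acc=0x8501A -> emit 08 50 1A, reset; bytes_emitted=3
After char 4 ('m'=38): chars_in_quartet=1 acc=0x26 bytes_emitted=3
After char 5 ('X'=23): chars_in_quartet=2 acc=0x997 bytes_emitted=3
After char 6 ('C'=2): chars_in_quartet=3 acc=0x265C2 bytes_emitted=3
After char 7 ('8'=60): chars_in_quartet=4 acc=0x9970BC -> emit 99 70 BC, reset; bytes_emitted=6
After char 8 ('x'=49): chars_in_quartet=1 acc=0x31 bytes_emitted=6
After char 9 ('t'=45): chars_in_quartet=2 acc=0xC6D bytes_emitted=6
After char 10 ('V'=21): chars_in_quartet=3 acc=0x31B55 bytes_emitted=6
After char 11 ('w'=48): chars_in_quartet=4 acc=0xC6D570 -> emit C6 D5 70, reset; bytes_emitted=9

Answer: 08 50 1A 99 70 BC C6 D5 70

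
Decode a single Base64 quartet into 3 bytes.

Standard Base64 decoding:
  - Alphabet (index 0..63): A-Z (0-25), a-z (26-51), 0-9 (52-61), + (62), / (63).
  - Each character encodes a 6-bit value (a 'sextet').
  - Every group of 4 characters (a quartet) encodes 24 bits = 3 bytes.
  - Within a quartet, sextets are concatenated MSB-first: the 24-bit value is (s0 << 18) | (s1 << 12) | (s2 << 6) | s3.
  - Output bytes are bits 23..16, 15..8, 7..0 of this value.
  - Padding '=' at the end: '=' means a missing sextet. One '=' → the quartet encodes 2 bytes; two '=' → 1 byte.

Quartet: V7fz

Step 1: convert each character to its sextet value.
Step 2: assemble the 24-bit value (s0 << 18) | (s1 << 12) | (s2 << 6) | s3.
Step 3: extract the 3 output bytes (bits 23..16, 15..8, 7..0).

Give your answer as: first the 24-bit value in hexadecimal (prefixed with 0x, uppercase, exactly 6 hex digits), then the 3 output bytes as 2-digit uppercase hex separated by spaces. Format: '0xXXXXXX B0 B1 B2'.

Answer: 0x57B7F3 57 B7 F3

Derivation:
Sextets: V=21, 7=59, f=31, z=51
24-bit: (21<<18) | (59<<12) | (31<<6) | 51
      = 0x540000 | 0x03B000 | 0x0007C0 | 0x000033
      = 0x57B7F3
Bytes: (v>>16)&0xFF=57, (v>>8)&0xFF=B7, v&0xFF=F3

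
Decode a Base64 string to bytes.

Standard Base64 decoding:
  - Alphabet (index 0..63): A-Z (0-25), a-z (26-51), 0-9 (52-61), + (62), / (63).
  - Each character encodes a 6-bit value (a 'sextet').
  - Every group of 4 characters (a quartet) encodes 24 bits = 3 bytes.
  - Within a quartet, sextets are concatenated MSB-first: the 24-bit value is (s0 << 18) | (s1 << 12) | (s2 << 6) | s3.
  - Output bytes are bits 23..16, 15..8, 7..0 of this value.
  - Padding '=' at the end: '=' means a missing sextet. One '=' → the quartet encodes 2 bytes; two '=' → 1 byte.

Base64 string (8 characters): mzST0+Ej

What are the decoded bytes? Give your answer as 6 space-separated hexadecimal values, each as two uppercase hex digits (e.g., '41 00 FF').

After char 0 ('m'=38): chars_in_quartet=1 acc=0x26 bytes_emitted=0
After char 1 ('z'=51): chars_in_quartet=2 acc=0x9B3 bytes_emitted=0
After char 2 ('S'=18): chars_in_quartet=3 acc=0x26CD2 bytes_emitted=0
After char 3 ('T'=19): chars_in_quartet=4 acc=0x9B3493 -> emit 9B 34 93, reset; bytes_emitted=3
After char 4 ('0'=52): chars_in_quartet=1 acc=0x34 bytes_emitted=3
After char 5 ('+'=62): chars_in_quartet=2 acc=0xD3E bytes_emitted=3
After char 6 ('E'=4): chars_in_quartet=3 acc=0x34F84 bytes_emitted=3
After char 7 ('j'=35): chars_in_quartet=4 acc=0xD3E123 -> emit D3 E1 23, reset; bytes_emitted=6

Answer: 9B 34 93 D3 E1 23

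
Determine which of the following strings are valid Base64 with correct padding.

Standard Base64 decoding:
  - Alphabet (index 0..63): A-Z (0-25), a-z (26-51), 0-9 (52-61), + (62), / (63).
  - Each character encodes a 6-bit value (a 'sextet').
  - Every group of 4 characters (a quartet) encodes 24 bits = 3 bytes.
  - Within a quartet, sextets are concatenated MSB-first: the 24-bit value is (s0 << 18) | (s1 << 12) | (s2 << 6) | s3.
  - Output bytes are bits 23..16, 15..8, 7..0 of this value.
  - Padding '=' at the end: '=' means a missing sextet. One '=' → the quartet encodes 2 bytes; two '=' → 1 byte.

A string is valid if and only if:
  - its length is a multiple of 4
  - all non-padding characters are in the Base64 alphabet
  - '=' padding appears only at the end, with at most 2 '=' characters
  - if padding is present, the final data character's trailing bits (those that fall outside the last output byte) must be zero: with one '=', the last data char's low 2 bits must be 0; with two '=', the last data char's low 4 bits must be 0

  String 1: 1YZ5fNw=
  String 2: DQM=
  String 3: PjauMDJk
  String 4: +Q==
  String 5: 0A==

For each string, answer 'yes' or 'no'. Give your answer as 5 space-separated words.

String 1: '1YZ5fNw=' → valid
String 2: 'DQM=' → valid
String 3: 'PjauMDJk' → valid
String 4: '+Q==' → valid
String 5: '0A==' → valid

Answer: yes yes yes yes yes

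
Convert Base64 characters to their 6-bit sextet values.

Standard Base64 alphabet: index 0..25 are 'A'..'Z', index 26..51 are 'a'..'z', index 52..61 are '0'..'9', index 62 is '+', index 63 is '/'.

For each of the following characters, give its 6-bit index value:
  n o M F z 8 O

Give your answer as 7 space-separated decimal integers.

'n': a..z range, 26 + ord('n') − ord('a') = 39
'o': a..z range, 26 + ord('o') − ord('a') = 40
'M': A..Z range, ord('M') − ord('A') = 12
'F': A..Z range, ord('F') − ord('A') = 5
'z': a..z range, 26 + ord('z') − ord('a') = 51
'8': 0..9 range, 52 + ord('8') − ord('0') = 60
'O': A..Z range, ord('O') − ord('A') = 14

Answer: 39 40 12 5 51 60 14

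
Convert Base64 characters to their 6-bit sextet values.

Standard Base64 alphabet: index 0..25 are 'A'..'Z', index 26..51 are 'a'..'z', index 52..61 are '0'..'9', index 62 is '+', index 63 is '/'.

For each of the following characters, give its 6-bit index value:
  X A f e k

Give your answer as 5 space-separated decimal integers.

'X': A..Z range, ord('X') − ord('A') = 23
'A': A..Z range, ord('A') − ord('A') = 0
'f': a..z range, 26 + ord('f') − ord('a') = 31
'e': a..z range, 26 + ord('e') − ord('a') = 30
'k': a..z range, 26 + ord('k') − ord('a') = 36

Answer: 23 0 31 30 36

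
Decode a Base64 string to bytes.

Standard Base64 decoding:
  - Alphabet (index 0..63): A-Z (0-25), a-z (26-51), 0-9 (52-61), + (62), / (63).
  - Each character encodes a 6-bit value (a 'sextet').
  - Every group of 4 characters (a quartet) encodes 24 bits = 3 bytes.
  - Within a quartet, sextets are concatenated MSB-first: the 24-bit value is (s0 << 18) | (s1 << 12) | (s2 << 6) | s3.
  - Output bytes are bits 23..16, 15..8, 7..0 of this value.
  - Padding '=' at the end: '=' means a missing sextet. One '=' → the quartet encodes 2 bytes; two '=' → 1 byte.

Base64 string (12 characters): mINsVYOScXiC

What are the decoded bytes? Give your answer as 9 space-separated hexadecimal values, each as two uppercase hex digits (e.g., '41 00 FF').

Answer: 98 83 6C 55 83 92 71 78 82

Derivation:
After char 0 ('m'=38): chars_in_quartet=1 acc=0x26 bytes_emitted=0
After char 1 ('I'=8): chars_in_quartet=2 acc=0x988 bytes_emitted=0
After char 2 ('N'=13): chars_in_quartet=3 acc=0x2620D bytes_emitted=0
After char 3 ('s'=44): chars_in_quartet=4 acc=0x98836C -> emit 98 83 6C, reset; bytes_emitted=3
After char 4 ('V'=21): chars_in_quartet=1 acc=0x15 bytes_emitted=3
After char 5 ('Y'=24): chars_in_quartet=2 acc=0x558 bytes_emitted=3
After char 6 ('O'=14): chars_in_quartet=3 acc=0x1560E bytes_emitted=3
After char 7 ('S'=18): chars_in_quartet=4 acc=0x558392 -> emit 55 83 92, reset; bytes_emitted=6
After char 8 ('c'=28): chars_in_quartet=1 acc=0x1C bytes_emitted=6
After char 9 ('X'=23): chars_in_quartet=2 acc=0x717 bytes_emitted=6
After char 10 ('i'=34): chars_in_quartet=3 acc=0x1C5E2 bytes_emitted=6
After char 11 ('C'=2): chars_in_quartet=4 acc=0x717882 -> emit 71 78 82, reset; bytes_emitted=9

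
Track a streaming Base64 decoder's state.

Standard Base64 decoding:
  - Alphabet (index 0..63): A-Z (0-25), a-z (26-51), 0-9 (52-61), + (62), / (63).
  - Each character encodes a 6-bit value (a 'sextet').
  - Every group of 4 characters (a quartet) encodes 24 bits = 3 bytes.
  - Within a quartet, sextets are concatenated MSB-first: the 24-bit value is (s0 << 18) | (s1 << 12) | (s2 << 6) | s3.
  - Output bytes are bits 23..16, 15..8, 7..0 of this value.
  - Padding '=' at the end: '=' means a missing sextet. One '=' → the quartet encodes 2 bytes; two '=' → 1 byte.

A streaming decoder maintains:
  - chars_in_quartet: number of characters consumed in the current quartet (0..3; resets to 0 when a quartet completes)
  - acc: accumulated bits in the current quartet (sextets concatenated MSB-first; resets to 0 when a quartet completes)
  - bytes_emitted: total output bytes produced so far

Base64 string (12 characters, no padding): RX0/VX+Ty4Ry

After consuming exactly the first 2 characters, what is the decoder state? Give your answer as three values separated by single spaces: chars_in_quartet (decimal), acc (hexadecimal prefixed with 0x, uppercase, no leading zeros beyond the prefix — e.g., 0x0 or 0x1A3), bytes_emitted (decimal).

After char 0 ('R'=17): chars_in_quartet=1 acc=0x11 bytes_emitted=0
After char 1 ('X'=23): chars_in_quartet=2 acc=0x457 bytes_emitted=0

Answer: 2 0x457 0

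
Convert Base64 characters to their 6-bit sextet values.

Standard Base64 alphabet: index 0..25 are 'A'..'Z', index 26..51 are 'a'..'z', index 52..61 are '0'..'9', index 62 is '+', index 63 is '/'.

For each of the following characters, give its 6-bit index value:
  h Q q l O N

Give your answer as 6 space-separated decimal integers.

Answer: 33 16 42 37 14 13

Derivation:
'h': a..z range, 26 + ord('h') − ord('a') = 33
'Q': A..Z range, ord('Q') − ord('A') = 16
'q': a..z range, 26 + ord('q') − ord('a') = 42
'l': a..z range, 26 + ord('l') − ord('a') = 37
'O': A..Z range, ord('O') − ord('A') = 14
'N': A..Z range, ord('N') − ord('A') = 13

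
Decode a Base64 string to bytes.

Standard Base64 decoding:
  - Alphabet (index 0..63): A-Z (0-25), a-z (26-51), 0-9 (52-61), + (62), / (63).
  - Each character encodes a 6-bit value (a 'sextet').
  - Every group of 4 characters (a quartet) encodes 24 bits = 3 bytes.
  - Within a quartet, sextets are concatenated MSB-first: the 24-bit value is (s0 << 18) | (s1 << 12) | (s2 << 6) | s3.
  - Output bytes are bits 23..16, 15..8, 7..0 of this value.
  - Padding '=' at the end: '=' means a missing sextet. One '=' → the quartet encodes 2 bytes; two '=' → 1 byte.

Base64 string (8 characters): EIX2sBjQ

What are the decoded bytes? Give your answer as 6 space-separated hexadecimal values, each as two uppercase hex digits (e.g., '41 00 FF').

Answer: 10 85 F6 B0 18 D0

Derivation:
After char 0 ('E'=4): chars_in_quartet=1 acc=0x4 bytes_emitted=0
After char 1 ('I'=8): chars_in_quartet=2 acc=0x108 bytes_emitted=0
After char 2 ('X'=23): chars_in_quartet=3 acc=0x4217 bytes_emitted=0
After char 3 ('2'=54): chars_in_quartet=4 acc=0x1085F6 -> emit 10 85 F6, reset; bytes_emitted=3
After char 4 ('s'=44): chars_in_quartet=1 acc=0x2C bytes_emitted=3
After char 5 ('B'=1): chars_in_quartet=2 acc=0xB01 bytes_emitted=3
After char 6 ('j'=35): chars_in_quartet=3 acc=0x2C063 bytes_emitted=3
After char 7 ('Q'=16): chars_in_quartet=4 acc=0xB018D0 -> emit B0 18 D0, reset; bytes_emitted=6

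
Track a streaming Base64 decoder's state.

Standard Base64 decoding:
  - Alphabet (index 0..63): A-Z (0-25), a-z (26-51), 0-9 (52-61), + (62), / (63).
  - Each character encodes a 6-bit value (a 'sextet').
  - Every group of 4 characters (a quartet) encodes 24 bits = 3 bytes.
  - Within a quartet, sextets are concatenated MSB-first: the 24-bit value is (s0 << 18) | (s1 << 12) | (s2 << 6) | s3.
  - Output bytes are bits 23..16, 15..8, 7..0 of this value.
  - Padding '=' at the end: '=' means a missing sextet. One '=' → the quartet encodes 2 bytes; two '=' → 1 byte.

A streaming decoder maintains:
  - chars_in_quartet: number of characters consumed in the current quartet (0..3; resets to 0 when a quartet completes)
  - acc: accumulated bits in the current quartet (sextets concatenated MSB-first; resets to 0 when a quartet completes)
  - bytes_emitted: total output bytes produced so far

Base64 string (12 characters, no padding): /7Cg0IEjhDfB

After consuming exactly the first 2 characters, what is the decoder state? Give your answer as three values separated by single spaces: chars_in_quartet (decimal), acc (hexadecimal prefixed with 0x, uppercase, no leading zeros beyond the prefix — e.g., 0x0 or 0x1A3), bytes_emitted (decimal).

Answer: 2 0xFFB 0

Derivation:
After char 0 ('/'=63): chars_in_quartet=1 acc=0x3F bytes_emitted=0
After char 1 ('7'=59): chars_in_quartet=2 acc=0xFFB bytes_emitted=0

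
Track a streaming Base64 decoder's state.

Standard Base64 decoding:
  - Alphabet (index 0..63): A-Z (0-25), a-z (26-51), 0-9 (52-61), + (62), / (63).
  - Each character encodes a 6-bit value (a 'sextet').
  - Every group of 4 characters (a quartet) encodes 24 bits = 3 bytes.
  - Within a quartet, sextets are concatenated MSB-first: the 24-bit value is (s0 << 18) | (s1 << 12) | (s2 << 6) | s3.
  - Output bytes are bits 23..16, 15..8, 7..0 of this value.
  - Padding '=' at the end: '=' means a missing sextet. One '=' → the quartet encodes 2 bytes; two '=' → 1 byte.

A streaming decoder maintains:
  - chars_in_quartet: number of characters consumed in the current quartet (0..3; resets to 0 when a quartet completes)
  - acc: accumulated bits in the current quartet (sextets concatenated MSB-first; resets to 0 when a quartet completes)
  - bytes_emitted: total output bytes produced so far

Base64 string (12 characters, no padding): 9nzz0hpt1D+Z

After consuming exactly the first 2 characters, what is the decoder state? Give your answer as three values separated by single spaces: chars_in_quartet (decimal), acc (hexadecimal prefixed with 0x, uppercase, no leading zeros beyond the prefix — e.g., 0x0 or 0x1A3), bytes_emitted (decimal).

After char 0 ('9'=61): chars_in_quartet=1 acc=0x3D bytes_emitted=0
After char 1 ('n'=39): chars_in_quartet=2 acc=0xF67 bytes_emitted=0

Answer: 2 0xF67 0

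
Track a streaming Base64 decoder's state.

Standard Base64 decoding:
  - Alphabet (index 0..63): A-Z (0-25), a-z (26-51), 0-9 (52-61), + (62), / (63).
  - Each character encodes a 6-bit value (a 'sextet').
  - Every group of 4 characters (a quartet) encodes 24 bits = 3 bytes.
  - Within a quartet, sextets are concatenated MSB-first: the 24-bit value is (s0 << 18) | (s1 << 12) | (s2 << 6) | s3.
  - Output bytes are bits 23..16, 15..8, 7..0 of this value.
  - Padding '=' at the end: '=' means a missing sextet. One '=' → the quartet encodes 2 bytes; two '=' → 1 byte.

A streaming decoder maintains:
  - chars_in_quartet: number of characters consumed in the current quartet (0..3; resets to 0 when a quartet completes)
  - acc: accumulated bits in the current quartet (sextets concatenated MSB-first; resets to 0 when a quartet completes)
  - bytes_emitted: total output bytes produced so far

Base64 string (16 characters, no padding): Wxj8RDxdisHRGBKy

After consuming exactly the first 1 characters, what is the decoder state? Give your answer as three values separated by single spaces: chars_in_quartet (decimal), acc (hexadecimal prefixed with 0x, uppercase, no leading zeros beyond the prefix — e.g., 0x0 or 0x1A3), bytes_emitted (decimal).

After char 0 ('W'=22): chars_in_quartet=1 acc=0x16 bytes_emitted=0

Answer: 1 0x16 0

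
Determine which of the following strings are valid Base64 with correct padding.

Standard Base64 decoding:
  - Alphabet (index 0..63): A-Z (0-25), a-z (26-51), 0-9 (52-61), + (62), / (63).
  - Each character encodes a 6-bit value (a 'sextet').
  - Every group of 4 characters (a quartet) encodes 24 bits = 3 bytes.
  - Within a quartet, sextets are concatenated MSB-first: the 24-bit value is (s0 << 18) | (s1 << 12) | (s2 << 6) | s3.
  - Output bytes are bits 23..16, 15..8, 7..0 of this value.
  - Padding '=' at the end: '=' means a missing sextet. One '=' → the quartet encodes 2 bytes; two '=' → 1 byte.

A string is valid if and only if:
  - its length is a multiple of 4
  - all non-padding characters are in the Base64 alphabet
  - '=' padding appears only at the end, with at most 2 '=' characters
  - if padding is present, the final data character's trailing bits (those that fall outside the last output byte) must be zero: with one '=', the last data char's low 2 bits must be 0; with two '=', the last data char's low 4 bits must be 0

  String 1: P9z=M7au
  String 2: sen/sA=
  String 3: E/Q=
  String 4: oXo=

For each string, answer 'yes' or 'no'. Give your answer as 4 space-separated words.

String 1: 'P9z=M7au' → invalid (bad char(s): ['=']; '=' in middle)
String 2: 'sen/sA=' → invalid (len=7 not mult of 4)
String 3: 'E/Q=' → valid
String 4: 'oXo=' → valid

Answer: no no yes yes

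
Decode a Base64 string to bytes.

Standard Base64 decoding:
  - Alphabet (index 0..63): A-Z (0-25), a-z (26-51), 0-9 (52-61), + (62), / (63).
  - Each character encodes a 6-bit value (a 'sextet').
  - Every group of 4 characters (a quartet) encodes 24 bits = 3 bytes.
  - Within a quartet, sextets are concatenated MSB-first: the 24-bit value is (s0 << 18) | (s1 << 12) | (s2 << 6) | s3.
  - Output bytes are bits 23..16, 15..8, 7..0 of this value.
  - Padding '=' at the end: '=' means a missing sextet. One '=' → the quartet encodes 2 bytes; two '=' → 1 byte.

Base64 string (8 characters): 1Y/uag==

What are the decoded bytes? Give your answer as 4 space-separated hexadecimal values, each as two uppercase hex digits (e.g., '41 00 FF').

After char 0 ('1'=53): chars_in_quartet=1 acc=0x35 bytes_emitted=0
After char 1 ('Y'=24): chars_in_quartet=2 acc=0xD58 bytes_emitted=0
After char 2 ('/'=63): chars_in_quartet=3 acc=0x3563F bytes_emitted=0
After char 3 ('u'=46): chars_in_quartet=4 acc=0xD58FEE -> emit D5 8F EE, reset; bytes_emitted=3
After char 4 ('a'=26): chars_in_quartet=1 acc=0x1A bytes_emitted=3
After char 5 ('g'=32): chars_in_quartet=2 acc=0x6A0 bytes_emitted=3
Padding '==': partial quartet acc=0x6A0 -> emit 6A; bytes_emitted=4

Answer: D5 8F EE 6A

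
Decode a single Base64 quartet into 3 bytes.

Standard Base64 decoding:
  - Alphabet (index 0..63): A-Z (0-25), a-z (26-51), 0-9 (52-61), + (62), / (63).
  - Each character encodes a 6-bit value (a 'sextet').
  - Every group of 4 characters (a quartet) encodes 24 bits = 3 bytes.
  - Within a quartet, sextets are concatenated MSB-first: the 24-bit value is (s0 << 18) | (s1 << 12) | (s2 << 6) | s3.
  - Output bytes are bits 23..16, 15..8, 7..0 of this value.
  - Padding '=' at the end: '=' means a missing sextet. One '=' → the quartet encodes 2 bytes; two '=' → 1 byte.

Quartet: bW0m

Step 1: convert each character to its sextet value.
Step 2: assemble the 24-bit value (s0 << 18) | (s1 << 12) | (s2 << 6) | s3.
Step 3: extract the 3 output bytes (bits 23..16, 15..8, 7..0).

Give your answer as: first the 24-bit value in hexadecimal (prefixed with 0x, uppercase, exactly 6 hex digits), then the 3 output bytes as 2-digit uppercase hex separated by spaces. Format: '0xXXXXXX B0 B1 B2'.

Answer: 0x6D6D26 6D 6D 26

Derivation:
Sextets: b=27, W=22, 0=52, m=38
24-bit: (27<<18) | (22<<12) | (52<<6) | 38
      = 0x6C0000 | 0x016000 | 0x000D00 | 0x000026
      = 0x6D6D26
Bytes: (v>>16)&0xFF=6D, (v>>8)&0xFF=6D, v&0xFF=26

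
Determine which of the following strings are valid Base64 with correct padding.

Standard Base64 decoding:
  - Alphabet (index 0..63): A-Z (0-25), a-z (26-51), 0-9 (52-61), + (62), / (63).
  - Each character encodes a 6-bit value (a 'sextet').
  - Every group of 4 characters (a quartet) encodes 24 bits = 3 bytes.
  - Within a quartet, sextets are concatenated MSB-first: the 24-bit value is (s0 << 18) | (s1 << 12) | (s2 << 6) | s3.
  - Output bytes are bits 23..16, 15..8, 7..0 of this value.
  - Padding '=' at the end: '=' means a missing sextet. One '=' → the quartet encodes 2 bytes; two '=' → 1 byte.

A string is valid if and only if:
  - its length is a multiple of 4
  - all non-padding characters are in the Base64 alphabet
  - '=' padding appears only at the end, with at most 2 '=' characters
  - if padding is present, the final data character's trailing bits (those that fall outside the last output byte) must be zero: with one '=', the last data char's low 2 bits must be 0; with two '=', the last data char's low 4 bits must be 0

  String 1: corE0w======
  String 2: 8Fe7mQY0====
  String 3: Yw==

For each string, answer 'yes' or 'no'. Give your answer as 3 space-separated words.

String 1: 'corE0w======' → invalid (6 pad chars (max 2))
String 2: '8Fe7mQY0====' → invalid (4 pad chars (max 2))
String 3: 'Yw==' → valid

Answer: no no yes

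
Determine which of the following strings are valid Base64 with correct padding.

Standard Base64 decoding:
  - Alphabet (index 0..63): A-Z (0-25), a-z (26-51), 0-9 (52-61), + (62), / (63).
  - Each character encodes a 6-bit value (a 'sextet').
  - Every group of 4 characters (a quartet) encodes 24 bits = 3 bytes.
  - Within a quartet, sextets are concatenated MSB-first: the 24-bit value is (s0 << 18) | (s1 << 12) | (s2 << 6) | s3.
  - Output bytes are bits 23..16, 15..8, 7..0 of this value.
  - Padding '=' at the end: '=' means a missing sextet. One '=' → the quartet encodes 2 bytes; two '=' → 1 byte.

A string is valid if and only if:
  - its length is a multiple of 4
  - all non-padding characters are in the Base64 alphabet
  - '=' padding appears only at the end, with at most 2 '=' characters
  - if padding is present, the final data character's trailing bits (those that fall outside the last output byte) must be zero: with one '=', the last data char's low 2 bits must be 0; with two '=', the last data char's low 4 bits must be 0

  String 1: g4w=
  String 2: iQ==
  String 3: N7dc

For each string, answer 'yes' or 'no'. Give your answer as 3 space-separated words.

Answer: yes yes yes

Derivation:
String 1: 'g4w=' → valid
String 2: 'iQ==' → valid
String 3: 'N7dc' → valid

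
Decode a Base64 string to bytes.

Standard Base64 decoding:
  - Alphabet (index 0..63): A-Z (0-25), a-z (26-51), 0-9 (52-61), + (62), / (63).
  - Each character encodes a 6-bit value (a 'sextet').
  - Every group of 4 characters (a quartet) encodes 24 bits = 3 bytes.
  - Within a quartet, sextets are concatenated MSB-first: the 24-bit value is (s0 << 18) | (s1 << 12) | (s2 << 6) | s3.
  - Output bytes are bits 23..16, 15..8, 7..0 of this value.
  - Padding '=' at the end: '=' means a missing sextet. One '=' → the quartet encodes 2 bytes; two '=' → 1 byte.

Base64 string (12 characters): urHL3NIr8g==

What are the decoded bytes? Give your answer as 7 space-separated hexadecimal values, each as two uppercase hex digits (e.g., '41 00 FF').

Answer: BA B1 CB DC D2 2B F2

Derivation:
After char 0 ('u'=46): chars_in_quartet=1 acc=0x2E bytes_emitted=0
After char 1 ('r'=43): chars_in_quartet=2 acc=0xBAB bytes_emitted=0
After char 2 ('H'=7): chars_in_quartet=3 acc=0x2EAC7 bytes_emitted=0
After char 3 ('L'=11): chars_in_quartet=4 acc=0xBAB1CB -> emit BA B1 CB, reset; bytes_emitted=3
After char 4 ('3'=55): chars_in_quartet=1 acc=0x37 bytes_emitted=3
After char 5 ('N'=13): chars_in_quartet=2 acc=0xDCD bytes_emitted=3
After char 6 ('I'=8): chars_in_quartet=3 acc=0x37348 bytes_emitted=3
After char 7 ('r'=43): chars_in_quartet=4 acc=0xDCD22B -> emit DC D2 2B, reset; bytes_emitted=6
After char 8 ('8'=60): chars_in_quartet=1 acc=0x3C bytes_emitted=6
After char 9 ('g'=32): chars_in_quartet=2 acc=0xF20 bytes_emitted=6
Padding '==': partial quartet acc=0xF20 -> emit F2; bytes_emitted=7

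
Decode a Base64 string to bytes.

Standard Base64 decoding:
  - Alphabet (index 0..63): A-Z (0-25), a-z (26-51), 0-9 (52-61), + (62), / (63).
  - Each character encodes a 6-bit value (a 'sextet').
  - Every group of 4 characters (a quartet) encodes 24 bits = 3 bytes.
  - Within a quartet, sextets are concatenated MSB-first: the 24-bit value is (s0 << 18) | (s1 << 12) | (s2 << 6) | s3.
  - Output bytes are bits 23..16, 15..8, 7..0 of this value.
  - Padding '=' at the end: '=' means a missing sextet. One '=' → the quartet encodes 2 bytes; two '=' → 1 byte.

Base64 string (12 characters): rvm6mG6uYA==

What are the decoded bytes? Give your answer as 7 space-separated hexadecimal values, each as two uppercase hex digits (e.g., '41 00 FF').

After char 0 ('r'=43): chars_in_quartet=1 acc=0x2B bytes_emitted=0
After char 1 ('v'=47): chars_in_quartet=2 acc=0xAEF bytes_emitted=0
After char 2 ('m'=38): chars_in_quartet=3 acc=0x2BBE6 bytes_emitted=0
After char 3 ('6'=58): chars_in_quartet=4 acc=0xAEF9BA -> emit AE F9 BA, reset; bytes_emitted=3
After char 4 ('m'=38): chars_in_quartet=1 acc=0x26 bytes_emitted=3
After char 5 ('G'=6): chars_in_quartet=2 acc=0x986 bytes_emitted=3
After char 6 ('6'=58): chars_in_quartet=3 acc=0x261BA bytes_emitted=3
After char 7 ('u'=46): chars_in_quartet=4 acc=0x986EAE -> emit 98 6E AE, reset; bytes_emitted=6
After char 8 ('Y'=24): chars_in_quartet=1 acc=0x18 bytes_emitted=6
After char 9 ('A'=0): chars_in_quartet=2 acc=0x600 bytes_emitted=6
Padding '==': partial quartet acc=0x600 -> emit 60; bytes_emitted=7

Answer: AE F9 BA 98 6E AE 60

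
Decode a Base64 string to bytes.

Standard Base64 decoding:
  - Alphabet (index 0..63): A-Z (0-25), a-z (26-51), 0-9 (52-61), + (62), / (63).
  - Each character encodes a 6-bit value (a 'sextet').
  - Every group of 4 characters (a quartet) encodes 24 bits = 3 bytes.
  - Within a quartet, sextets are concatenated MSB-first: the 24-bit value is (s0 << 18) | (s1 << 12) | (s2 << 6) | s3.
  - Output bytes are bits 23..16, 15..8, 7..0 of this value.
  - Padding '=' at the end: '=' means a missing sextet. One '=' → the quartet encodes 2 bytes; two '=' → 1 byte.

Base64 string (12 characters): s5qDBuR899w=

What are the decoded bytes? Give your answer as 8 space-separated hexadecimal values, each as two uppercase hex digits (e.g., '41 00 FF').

After char 0 ('s'=44): chars_in_quartet=1 acc=0x2C bytes_emitted=0
After char 1 ('5'=57): chars_in_quartet=2 acc=0xB39 bytes_emitted=0
After char 2 ('q'=42): chars_in_quartet=3 acc=0x2CE6A bytes_emitted=0
After char 3 ('D'=3): chars_in_quartet=4 acc=0xB39A83 -> emit B3 9A 83, reset; bytes_emitted=3
After char 4 ('B'=1): chars_in_quartet=1 acc=0x1 bytes_emitted=3
After char 5 ('u'=46): chars_in_quartet=2 acc=0x6E bytes_emitted=3
After char 6 ('R'=17): chars_in_quartet=3 acc=0x1B91 bytes_emitted=3
After char 7 ('8'=60): chars_in_quartet=4 acc=0x6E47C -> emit 06 E4 7C, reset; bytes_emitted=6
After char 8 ('9'=61): chars_in_quartet=1 acc=0x3D bytes_emitted=6
After char 9 ('9'=61): chars_in_quartet=2 acc=0xF7D bytes_emitted=6
After char 10 ('w'=48): chars_in_quartet=3 acc=0x3DF70 bytes_emitted=6
Padding '=': partial quartet acc=0x3DF70 -> emit F7 DC; bytes_emitted=8

Answer: B3 9A 83 06 E4 7C F7 DC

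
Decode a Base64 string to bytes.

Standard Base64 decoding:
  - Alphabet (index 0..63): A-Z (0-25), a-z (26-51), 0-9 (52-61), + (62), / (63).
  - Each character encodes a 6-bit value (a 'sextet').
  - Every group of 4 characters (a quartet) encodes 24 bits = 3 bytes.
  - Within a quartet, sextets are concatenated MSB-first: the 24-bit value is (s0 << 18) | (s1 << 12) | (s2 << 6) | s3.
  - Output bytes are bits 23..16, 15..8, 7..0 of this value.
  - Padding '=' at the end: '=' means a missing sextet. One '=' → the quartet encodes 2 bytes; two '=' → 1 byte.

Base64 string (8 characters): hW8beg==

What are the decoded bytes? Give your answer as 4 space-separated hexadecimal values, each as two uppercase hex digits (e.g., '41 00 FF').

After char 0 ('h'=33): chars_in_quartet=1 acc=0x21 bytes_emitted=0
After char 1 ('W'=22): chars_in_quartet=2 acc=0x856 bytes_emitted=0
After char 2 ('8'=60): chars_in_quartet=3 acc=0x215BC bytes_emitted=0
After char 3 ('b'=27): chars_in_quartet=4 acc=0x856F1B -> emit 85 6F 1B, reset; bytes_emitted=3
After char 4 ('e'=30): chars_in_quartet=1 acc=0x1E bytes_emitted=3
After char 5 ('g'=32): chars_in_quartet=2 acc=0x7A0 bytes_emitted=3
Padding '==': partial quartet acc=0x7A0 -> emit 7A; bytes_emitted=4

Answer: 85 6F 1B 7A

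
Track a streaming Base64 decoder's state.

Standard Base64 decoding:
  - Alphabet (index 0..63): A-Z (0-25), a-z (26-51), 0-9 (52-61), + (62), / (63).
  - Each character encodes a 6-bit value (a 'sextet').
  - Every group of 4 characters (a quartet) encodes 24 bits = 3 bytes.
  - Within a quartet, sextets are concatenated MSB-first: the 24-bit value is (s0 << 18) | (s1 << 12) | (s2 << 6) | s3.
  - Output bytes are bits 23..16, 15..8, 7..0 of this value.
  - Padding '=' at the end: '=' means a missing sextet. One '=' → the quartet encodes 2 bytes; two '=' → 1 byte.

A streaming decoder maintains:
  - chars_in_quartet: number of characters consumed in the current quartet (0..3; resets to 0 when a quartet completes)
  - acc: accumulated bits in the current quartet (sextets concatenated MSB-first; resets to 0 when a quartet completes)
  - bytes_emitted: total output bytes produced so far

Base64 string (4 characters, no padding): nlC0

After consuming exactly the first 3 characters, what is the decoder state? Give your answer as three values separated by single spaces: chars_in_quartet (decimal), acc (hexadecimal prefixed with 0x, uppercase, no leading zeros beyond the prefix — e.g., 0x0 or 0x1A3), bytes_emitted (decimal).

After char 0 ('n'=39): chars_in_quartet=1 acc=0x27 bytes_emitted=0
After char 1 ('l'=37): chars_in_quartet=2 acc=0x9E5 bytes_emitted=0
After char 2 ('C'=2): chars_in_quartet=3 acc=0x27942 bytes_emitted=0

Answer: 3 0x27942 0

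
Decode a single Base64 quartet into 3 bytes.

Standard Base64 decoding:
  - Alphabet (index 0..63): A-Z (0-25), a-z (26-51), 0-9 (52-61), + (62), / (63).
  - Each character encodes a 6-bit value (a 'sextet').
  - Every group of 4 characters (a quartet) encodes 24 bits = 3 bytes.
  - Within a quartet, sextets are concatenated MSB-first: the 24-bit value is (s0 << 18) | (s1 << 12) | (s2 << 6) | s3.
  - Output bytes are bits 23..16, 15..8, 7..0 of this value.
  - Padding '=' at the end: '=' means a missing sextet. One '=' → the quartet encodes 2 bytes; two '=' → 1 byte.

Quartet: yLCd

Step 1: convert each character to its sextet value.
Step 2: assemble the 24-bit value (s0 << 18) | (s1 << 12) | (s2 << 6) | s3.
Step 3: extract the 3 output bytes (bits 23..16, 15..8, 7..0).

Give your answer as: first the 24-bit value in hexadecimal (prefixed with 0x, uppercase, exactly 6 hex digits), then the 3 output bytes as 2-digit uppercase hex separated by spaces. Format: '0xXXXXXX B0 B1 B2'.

Answer: 0xC8B09D C8 B0 9D

Derivation:
Sextets: y=50, L=11, C=2, d=29
24-bit: (50<<18) | (11<<12) | (2<<6) | 29
      = 0xC80000 | 0x00B000 | 0x000080 | 0x00001D
      = 0xC8B09D
Bytes: (v>>16)&0xFF=C8, (v>>8)&0xFF=B0, v&0xFF=9D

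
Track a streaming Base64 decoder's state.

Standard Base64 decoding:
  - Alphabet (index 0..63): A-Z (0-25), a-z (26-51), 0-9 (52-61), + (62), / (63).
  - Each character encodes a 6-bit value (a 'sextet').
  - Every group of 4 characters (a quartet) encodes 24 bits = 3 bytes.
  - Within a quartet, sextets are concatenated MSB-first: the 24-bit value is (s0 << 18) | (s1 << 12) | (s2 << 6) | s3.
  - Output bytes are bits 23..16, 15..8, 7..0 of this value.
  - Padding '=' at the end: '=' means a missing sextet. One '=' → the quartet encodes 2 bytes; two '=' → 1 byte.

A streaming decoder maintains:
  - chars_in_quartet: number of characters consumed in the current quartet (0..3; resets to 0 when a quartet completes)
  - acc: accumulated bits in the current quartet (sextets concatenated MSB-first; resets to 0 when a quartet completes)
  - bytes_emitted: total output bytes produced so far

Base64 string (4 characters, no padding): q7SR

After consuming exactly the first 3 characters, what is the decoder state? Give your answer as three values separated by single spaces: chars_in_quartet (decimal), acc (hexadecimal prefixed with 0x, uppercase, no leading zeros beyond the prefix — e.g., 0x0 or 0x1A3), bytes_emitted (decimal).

After char 0 ('q'=42): chars_in_quartet=1 acc=0x2A bytes_emitted=0
After char 1 ('7'=59): chars_in_quartet=2 acc=0xABB bytes_emitted=0
After char 2 ('S'=18): chars_in_quartet=3 acc=0x2AED2 bytes_emitted=0

Answer: 3 0x2AED2 0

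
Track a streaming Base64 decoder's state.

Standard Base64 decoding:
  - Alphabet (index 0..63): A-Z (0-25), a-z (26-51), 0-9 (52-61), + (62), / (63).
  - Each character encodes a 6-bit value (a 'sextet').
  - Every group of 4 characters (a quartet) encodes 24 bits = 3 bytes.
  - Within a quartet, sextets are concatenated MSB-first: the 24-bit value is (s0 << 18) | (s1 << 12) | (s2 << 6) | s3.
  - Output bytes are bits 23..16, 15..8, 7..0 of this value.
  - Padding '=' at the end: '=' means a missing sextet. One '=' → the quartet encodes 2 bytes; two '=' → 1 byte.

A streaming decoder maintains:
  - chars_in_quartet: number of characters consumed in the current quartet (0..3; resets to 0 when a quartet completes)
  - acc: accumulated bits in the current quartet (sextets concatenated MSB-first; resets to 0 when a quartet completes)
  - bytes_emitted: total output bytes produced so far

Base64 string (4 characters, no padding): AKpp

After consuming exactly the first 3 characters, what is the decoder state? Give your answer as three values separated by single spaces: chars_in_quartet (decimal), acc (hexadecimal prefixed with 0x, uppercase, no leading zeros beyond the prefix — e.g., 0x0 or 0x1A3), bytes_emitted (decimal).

After char 0 ('A'=0): chars_in_quartet=1 acc=0x0 bytes_emitted=0
After char 1 ('K'=10): chars_in_quartet=2 acc=0xA bytes_emitted=0
After char 2 ('p'=41): chars_in_quartet=3 acc=0x2A9 bytes_emitted=0

Answer: 3 0x2A9 0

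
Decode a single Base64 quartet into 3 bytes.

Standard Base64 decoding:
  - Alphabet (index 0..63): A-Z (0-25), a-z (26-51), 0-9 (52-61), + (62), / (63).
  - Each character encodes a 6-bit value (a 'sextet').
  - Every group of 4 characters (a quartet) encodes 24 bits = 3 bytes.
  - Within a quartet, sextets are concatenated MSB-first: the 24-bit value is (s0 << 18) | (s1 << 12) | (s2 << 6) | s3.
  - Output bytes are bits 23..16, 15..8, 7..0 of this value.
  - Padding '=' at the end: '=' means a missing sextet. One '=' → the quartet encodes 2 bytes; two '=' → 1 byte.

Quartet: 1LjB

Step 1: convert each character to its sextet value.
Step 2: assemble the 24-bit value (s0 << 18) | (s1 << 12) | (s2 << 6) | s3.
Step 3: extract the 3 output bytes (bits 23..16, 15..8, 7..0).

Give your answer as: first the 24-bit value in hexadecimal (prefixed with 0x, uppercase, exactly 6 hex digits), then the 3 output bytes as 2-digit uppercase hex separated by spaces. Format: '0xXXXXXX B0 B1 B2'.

Sextets: 1=53, L=11, j=35, B=1
24-bit: (53<<18) | (11<<12) | (35<<6) | 1
      = 0xD40000 | 0x00B000 | 0x0008C0 | 0x000001
      = 0xD4B8C1
Bytes: (v>>16)&0xFF=D4, (v>>8)&0xFF=B8, v&0xFF=C1

Answer: 0xD4B8C1 D4 B8 C1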